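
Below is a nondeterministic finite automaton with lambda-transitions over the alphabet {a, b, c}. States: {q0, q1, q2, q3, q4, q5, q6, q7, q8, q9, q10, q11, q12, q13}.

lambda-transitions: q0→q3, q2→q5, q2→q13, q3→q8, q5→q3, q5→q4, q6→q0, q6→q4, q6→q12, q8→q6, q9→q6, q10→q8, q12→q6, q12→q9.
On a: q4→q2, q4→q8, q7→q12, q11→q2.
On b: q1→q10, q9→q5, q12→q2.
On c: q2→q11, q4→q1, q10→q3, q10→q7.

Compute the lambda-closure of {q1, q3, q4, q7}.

Start with {q1, q3, q4, q7}.
From q3 via lambda: add q8.
From q8 via lambda: add q6.
From q6 via lambda: add q0, q12.
From q12 via lambda: add q9.
No new states can be added; the closed set is {q0, q1, q3, q4, q6, q7, q8, q9, q12}.

{q0, q1, q3, q4, q6, q7, q8, q9, q12}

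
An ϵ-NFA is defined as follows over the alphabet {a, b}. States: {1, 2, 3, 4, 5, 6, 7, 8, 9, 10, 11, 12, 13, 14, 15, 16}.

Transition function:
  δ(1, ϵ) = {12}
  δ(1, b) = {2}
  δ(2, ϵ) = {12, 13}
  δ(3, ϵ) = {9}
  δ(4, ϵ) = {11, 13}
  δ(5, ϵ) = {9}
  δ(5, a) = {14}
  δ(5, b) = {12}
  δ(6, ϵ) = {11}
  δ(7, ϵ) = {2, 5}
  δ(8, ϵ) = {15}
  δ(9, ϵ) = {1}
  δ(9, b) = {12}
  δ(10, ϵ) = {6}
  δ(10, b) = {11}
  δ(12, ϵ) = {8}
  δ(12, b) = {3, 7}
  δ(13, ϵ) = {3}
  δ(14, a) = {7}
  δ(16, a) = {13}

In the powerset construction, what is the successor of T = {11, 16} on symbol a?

{1, 3, 8, 9, 12, 13, 15}

16 on a → {13}.
No a-transition from 11.
Union after reading a: {13}.
Now take the ϵ-closure:
From 13 via ϵ: add 3.
From 3 via ϵ: add 9.
From 9 via ϵ: add 1.
From 1 via ϵ: add 12.
From 12 via ϵ: add 8.
From 8 via ϵ: add 15.
No new states can be added; the closed set is {1, 3, 8, 9, 12, 13, 15}.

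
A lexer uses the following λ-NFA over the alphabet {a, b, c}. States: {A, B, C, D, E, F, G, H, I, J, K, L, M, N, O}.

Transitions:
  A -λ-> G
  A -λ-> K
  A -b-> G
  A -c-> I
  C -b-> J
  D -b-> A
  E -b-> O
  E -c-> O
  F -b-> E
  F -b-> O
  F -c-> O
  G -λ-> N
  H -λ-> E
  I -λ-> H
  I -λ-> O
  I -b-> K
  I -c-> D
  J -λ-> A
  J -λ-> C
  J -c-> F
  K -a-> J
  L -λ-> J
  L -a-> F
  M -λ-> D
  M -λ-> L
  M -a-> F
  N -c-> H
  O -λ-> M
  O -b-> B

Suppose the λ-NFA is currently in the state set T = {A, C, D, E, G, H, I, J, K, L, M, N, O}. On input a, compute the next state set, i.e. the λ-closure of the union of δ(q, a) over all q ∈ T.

K on a → {J}.
L on a → {F}.
M on a → {F}.
No a-transition from A, C, D, E, G, H, I, J, N, O.
Union after reading a: {F, J}.
Now take the λ-closure:
From J via λ: add A, C.
From A via λ: add G, K.
From G via λ: add N.
No new states can be added; the closed set is {A, C, F, G, J, K, N}.

{A, C, F, G, J, K, N}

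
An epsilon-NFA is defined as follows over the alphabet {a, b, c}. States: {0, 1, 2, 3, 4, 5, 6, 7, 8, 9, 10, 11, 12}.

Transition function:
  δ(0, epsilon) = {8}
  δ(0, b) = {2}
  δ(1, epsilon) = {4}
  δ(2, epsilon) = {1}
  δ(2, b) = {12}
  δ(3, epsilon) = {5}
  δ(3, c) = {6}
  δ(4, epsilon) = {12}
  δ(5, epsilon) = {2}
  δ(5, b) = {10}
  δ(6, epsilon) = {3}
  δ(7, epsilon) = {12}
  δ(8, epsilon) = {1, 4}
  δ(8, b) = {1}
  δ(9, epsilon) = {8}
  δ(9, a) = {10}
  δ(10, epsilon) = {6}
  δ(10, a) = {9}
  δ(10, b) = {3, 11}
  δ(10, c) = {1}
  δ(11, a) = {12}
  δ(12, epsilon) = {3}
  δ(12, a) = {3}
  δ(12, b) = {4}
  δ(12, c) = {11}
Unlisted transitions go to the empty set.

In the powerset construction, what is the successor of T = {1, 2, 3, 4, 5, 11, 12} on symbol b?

2 on b → {12}.
5 on b → {10}.
12 on b → {4}.
No b-transition from 1, 3, 4, 11.
Union after reading b: {4, 10, 12}.
Now take the epsilon-closure:
From 10 via epsilon: add 6.
From 12 via epsilon: add 3.
From 3 via epsilon: add 5.
From 5 via epsilon: add 2.
From 2 via epsilon: add 1.
No new states can be added; the closed set is {1, 2, 3, 4, 5, 6, 10, 12}.

{1, 2, 3, 4, 5, 6, 10, 12}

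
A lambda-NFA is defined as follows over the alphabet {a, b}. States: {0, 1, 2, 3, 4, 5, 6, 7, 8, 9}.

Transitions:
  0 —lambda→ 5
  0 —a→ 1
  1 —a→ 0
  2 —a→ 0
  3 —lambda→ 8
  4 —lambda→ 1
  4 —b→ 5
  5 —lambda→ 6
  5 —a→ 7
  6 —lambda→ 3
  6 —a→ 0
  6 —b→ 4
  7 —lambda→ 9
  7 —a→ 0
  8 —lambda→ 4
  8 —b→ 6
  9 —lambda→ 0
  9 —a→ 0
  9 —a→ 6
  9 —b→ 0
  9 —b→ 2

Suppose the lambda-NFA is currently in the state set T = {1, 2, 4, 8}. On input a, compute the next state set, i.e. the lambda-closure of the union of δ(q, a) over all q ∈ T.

{0, 1, 3, 4, 5, 6, 8}

1 on a → {0}.
2 on a → {0}.
No a-transition from 4, 8.
Union after reading a: {0}.
Now take the lambda-closure:
From 0 via lambda: add 5.
From 5 via lambda: add 6.
From 6 via lambda: add 3.
From 3 via lambda: add 8.
From 8 via lambda: add 4.
From 4 via lambda: add 1.
No new states can be added; the closed set is {0, 1, 3, 4, 5, 6, 8}.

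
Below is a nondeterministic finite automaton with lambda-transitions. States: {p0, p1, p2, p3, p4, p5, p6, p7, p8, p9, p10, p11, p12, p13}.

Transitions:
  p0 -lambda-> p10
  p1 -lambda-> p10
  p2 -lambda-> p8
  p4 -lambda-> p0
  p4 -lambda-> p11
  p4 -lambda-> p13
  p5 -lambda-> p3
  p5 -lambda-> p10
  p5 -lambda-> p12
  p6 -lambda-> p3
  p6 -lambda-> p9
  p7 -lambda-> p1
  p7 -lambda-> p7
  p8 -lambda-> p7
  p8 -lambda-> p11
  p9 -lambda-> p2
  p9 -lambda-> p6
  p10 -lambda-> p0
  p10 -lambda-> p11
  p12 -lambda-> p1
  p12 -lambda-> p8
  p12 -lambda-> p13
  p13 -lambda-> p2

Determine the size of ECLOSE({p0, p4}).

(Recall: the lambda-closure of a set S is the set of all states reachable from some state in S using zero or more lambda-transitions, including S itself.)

9

Start with {p0, p4}.
From p0 via lambda: add p10.
From p4 via lambda: add p11, p13.
From p13 via lambda: add p2.
From p2 via lambda: add p8.
From p8 via lambda: add p7.
From p7 via lambda: add p1.
lambda-closure = {p0, p1, p2, p4, p7, p8, p10, p11, p13}, which has 9 states.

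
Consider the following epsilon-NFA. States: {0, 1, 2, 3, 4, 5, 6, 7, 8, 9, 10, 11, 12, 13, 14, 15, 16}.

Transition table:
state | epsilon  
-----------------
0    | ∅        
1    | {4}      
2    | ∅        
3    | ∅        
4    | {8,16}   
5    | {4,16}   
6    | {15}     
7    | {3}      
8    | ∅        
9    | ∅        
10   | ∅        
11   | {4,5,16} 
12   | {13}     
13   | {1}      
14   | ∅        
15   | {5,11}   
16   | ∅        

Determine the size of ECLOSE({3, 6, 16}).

8

Start with {3, 6, 16}.
From 6 via epsilon: add 15.
From 15 via epsilon: add 5, 11.
From 5 via epsilon: add 4.
From 4 via epsilon: add 8.
epsilon-closure = {3, 4, 5, 6, 8, 11, 15, 16}, which has 8 states.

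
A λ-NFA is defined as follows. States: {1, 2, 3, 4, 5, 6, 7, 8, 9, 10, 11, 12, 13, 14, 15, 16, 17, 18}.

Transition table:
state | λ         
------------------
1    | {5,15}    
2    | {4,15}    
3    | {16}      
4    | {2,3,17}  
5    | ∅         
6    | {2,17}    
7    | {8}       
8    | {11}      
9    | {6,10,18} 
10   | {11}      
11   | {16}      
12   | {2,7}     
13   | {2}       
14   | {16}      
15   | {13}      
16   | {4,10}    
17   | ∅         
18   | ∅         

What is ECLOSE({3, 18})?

Start with {3, 18}.
From 3 via λ: add 16.
From 16 via λ: add 4, 10.
From 4 via λ: add 2, 17.
From 10 via λ: add 11.
From 2 via λ: add 15.
From 15 via λ: add 13.
No new states can be added; the closed set is {2, 3, 4, 10, 11, 13, 15, 16, 17, 18}.

{2, 3, 4, 10, 11, 13, 15, 16, 17, 18}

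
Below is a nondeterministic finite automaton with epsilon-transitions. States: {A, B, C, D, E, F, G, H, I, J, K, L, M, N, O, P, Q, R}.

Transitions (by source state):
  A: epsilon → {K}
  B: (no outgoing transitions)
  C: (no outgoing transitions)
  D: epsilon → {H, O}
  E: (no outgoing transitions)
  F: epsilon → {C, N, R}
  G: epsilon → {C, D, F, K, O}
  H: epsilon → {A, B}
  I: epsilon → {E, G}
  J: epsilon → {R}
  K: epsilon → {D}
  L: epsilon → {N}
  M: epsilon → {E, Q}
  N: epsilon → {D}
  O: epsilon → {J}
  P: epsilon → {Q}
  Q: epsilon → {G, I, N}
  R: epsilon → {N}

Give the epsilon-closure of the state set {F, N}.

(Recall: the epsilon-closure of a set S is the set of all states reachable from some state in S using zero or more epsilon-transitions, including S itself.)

Start with {F, N}.
From F via epsilon: add C, R.
From N via epsilon: add D.
From D via epsilon: add H, O.
From H via epsilon: add A, B.
From O via epsilon: add J.
From A via epsilon: add K.
No new states can be added; the closed set is {A, B, C, D, F, H, J, K, N, O, R}.

{A, B, C, D, F, H, J, K, N, O, R}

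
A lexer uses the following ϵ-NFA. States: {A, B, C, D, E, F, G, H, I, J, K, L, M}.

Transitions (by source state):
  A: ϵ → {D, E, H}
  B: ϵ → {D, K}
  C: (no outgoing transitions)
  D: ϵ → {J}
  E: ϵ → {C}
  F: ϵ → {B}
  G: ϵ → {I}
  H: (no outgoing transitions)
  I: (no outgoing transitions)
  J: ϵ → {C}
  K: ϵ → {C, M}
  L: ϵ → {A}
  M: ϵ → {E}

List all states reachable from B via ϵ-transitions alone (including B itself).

{B, C, D, E, J, K, M}

Start with {B}.
From B via ϵ: add D, K.
From D via ϵ: add J.
From K via ϵ: add C, M.
From M via ϵ: add E.
No new states can be added; the closed set is {B, C, D, E, J, K, M}.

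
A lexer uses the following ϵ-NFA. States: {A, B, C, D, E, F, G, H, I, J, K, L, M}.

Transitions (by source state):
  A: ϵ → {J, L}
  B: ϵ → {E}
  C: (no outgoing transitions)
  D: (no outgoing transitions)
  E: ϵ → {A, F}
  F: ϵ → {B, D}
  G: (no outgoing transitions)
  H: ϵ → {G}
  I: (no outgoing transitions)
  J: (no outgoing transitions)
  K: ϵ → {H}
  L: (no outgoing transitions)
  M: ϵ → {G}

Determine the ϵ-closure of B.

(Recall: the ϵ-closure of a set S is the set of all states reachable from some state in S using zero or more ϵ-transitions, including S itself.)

Start with {B}.
From B via ϵ: add E.
From E via ϵ: add A, F.
From A via ϵ: add J, L.
From F via ϵ: add D.
No new states can be added; the closed set is {A, B, D, E, F, J, L}.

{A, B, D, E, F, J, L}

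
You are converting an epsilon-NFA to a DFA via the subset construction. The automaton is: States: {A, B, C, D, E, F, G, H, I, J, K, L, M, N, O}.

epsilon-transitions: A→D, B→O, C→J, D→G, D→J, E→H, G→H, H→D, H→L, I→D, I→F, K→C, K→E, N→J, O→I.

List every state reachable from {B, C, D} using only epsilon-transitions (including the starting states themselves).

{B, C, D, F, G, H, I, J, L, O}

Start with {B, C, D}.
From B via epsilon: add O.
From C via epsilon: add J.
From D via epsilon: add G.
From G via epsilon: add H.
From O via epsilon: add I.
From H via epsilon: add L.
From I via epsilon: add F.
No new states can be added; the closed set is {B, C, D, F, G, H, I, J, L, O}.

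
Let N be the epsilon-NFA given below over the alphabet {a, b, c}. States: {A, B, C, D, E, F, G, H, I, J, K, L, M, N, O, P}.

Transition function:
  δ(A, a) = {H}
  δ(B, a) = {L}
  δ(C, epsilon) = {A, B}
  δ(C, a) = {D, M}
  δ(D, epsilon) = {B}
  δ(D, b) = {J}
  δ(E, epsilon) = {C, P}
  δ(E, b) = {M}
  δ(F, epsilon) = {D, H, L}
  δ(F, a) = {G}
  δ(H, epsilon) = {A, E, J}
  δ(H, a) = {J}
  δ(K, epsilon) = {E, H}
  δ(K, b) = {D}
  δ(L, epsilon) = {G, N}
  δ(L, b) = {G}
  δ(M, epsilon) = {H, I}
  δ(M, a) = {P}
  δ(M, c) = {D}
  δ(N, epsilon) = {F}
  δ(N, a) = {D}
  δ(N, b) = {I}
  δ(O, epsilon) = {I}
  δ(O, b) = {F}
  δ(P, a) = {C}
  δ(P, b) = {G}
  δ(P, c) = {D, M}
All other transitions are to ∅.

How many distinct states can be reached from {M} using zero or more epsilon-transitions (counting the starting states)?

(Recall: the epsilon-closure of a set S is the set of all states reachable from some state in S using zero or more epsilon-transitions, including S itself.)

Start with {M}.
From M via epsilon: add H, I.
From H via epsilon: add A, E, J.
From E via epsilon: add C, P.
From C via epsilon: add B.
epsilon-closure = {A, B, C, E, H, I, J, M, P}, which has 9 states.

9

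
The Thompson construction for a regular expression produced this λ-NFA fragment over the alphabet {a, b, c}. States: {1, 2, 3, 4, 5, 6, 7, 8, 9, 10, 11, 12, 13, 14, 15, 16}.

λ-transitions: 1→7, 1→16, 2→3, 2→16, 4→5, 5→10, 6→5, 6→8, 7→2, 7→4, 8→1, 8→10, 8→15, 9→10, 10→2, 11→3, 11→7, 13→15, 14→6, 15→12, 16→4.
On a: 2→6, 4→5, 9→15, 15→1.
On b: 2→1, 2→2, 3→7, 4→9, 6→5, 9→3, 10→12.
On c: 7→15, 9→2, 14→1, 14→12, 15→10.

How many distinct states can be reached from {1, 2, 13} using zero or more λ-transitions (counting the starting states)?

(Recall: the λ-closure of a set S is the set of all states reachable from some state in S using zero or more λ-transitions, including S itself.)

11

Start with {1, 2, 13}.
From 1 via λ: add 7, 16.
From 2 via λ: add 3.
From 13 via λ: add 15.
From 7 via λ: add 4.
From 15 via λ: add 12.
From 4 via λ: add 5.
From 5 via λ: add 10.
λ-closure = {1, 2, 3, 4, 5, 7, 10, 12, 13, 15, 16}, which has 11 states.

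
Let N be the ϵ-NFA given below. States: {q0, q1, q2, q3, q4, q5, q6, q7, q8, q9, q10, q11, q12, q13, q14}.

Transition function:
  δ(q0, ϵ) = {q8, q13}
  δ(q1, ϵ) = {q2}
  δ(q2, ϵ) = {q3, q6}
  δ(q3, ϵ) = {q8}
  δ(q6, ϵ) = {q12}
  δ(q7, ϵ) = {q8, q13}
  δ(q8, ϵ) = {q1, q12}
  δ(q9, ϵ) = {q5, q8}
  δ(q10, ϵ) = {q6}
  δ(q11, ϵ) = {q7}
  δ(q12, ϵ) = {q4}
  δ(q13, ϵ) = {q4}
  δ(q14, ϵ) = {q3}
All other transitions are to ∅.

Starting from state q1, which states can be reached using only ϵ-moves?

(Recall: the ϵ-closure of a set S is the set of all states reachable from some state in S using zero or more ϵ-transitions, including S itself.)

Start with {q1}.
From q1 via ϵ: add q2.
From q2 via ϵ: add q3, q6.
From q3 via ϵ: add q8.
From q6 via ϵ: add q12.
From q12 via ϵ: add q4.
No new states can be added; the closed set is {q1, q2, q3, q4, q6, q8, q12}.

{q1, q2, q3, q4, q6, q8, q12}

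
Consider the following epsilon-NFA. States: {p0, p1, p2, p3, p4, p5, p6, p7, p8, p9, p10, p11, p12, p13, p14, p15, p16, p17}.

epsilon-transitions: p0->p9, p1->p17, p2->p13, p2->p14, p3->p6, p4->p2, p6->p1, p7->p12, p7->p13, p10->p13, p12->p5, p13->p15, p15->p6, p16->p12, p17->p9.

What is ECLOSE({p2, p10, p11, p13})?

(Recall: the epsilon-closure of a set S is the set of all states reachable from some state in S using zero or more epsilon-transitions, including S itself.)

{p1, p2, p6, p9, p10, p11, p13, p14, p15, p17}

Start with {p2, p10, p11, p13}.
From p2 via epsilon: add p14.
From p13 via epsilon: add p15.
From p15 via epsilon: add p6.
From p6 via epsilon: add p1.
From p1 via epsilon: add p17.
From p17 via epsilon: add p9.
No new states can be added; the closed set is {p1, p2, p6, p9, p10, p11, p13, p14, p15, p17}.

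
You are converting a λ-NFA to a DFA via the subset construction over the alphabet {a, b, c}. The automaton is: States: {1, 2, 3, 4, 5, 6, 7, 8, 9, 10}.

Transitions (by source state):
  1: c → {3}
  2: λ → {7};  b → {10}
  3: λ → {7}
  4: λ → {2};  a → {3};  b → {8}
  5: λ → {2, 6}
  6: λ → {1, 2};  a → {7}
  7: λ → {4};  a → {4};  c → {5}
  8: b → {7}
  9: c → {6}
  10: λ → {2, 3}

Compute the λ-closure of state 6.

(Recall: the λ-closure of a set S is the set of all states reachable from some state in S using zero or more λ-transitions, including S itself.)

Start with {6}.
From 6 via λ: add 1, 2.
From 2 via λ: add 7.
From 7 via λ: add 4.
No new states can be added; the closed set is {1, 2, 4, 6, 7}.

{1, 2, 4, 6, 7}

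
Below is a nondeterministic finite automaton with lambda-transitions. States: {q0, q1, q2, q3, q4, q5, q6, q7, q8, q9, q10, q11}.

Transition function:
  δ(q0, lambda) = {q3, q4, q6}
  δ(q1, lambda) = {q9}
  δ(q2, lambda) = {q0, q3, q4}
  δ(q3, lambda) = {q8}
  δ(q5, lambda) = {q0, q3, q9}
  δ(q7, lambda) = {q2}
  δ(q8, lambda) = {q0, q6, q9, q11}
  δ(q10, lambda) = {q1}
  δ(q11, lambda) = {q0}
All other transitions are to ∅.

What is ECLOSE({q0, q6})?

{q0, q3, q4, q6, q8, q9, q11}

Start with {q0, q6}.
From q0 via lambda: add q3, q4.
From q3 via lambda: add q8.
From q8 via lambda: add q9, q11.
No new states can be added; the closed set is {q0, q3, q4, q6, q8, q9, q11}.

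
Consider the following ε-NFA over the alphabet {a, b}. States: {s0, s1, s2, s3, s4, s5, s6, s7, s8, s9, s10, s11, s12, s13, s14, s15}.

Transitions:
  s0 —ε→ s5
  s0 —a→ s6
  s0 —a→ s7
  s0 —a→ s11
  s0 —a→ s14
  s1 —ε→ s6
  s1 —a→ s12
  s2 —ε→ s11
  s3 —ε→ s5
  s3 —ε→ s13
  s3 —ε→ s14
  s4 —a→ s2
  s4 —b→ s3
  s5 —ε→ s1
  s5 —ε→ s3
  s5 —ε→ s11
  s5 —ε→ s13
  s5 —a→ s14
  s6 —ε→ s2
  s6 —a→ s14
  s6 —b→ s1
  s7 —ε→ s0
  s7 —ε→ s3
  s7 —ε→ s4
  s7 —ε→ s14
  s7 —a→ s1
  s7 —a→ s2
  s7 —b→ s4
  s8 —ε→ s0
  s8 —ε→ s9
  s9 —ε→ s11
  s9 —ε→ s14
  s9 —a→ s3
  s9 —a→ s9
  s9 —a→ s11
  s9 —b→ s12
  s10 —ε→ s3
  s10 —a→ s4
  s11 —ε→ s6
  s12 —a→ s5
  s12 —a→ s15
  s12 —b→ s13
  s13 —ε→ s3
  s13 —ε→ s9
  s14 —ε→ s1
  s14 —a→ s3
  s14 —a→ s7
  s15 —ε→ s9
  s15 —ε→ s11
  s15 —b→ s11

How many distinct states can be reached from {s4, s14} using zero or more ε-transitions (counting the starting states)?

6

Start with {s4, s14}.
From s14 via ε: add s1.
From s1 via ε: add s6.
From s6 via ε: add s2.
From s2 via ε: add s11.
ε-closure = {s1, s2, s4, s6, s11, s14}, which has 6 states.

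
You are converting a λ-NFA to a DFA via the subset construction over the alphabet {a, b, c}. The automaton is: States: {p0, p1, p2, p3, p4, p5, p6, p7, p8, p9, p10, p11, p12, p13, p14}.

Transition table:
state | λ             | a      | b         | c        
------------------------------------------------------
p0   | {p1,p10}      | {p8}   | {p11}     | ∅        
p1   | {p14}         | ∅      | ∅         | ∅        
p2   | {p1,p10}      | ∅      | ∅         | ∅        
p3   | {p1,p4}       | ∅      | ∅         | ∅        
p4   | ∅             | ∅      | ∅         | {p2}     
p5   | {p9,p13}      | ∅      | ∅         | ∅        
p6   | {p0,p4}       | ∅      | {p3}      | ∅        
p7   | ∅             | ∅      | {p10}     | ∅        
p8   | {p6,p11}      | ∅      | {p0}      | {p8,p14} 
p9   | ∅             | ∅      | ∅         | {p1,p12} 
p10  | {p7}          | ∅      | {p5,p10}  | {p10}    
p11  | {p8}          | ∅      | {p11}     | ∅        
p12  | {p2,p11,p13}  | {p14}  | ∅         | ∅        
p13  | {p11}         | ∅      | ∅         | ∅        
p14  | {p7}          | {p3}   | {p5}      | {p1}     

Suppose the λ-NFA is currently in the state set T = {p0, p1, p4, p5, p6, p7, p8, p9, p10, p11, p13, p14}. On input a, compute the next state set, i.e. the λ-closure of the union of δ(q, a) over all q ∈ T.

{p0, p1, p3, p4, p6, p7, p8, p10, p11, p14}

p0 on a → {p8}.
p14 on a → {p3}.
No a-transition from p1, p4, p5, p6, p7, p8, p9, p10, p11, p13.
Union after reading a: {p3, p8}.
Now take the λ-closure:
From p3 via λ: add p1, p4.
From p8 via λ: add p6, p11.
From p1 via λ: add p14.
From p6 via λ: add p0.
From p0 via λ: add p10.
From p14 via λ: add p7.
No new states can be added; the closed set is {p0, p1, p3, p4, p6, p7, p8, p10, p11, p14}.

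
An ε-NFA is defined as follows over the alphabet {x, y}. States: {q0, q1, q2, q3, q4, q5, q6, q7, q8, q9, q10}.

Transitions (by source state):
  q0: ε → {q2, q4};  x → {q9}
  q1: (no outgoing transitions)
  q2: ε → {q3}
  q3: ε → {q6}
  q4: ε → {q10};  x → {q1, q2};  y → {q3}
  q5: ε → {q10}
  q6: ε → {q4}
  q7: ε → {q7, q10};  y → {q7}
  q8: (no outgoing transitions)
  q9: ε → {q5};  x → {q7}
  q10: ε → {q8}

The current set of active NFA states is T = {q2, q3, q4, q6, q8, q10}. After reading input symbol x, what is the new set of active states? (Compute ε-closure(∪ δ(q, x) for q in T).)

q4 on x → {q1, q2}.
No x-transition from q2, q3, q6, q8, q10.
Union after reading x: {q1, q2}.
Now take the ε-closure:
From q2 via ε: add q3.
From q3 via ε: add q6.
From q6 via ε: add q4.
From q4 via ε: add q10.
From q10 via ε: add q8.
No new states can be added; the closed set is {q1, q2, q3, q4, q6, q8, q10}.

{q1, q2, q3, q4, q6, q8, q10}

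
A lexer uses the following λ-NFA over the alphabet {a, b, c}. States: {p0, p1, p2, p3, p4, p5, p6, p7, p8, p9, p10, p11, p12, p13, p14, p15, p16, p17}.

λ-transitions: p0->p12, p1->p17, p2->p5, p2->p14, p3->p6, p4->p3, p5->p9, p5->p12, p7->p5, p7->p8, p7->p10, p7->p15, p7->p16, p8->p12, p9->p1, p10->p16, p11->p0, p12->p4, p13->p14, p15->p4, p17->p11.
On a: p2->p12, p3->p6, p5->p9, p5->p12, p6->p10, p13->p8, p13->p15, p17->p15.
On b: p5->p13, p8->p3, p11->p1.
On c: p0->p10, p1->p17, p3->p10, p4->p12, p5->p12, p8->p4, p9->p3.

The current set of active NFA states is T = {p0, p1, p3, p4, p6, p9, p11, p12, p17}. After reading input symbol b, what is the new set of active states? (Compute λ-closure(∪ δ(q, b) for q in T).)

p11 on b → {p1}.
No b-transition from p0, p1, p3, p4, p6, p9, p12, p17.
Union after reading b: {p1}.
Now take the λ-closure:
From p1 via λ: add p17.
From p17 via λ: add p11.
From p11 via λ: add p0.
From p0 via λ: add p12.
From p12 via λ: add p4.
From p4 via λ: add p3.
From p3 via λ: add p6.
No new states can be added; the closed set is {p0, p1, p3, p4, p6, p11, p12, p17}.

{p0, p1, p3, p4, p6, p11, p12, p17}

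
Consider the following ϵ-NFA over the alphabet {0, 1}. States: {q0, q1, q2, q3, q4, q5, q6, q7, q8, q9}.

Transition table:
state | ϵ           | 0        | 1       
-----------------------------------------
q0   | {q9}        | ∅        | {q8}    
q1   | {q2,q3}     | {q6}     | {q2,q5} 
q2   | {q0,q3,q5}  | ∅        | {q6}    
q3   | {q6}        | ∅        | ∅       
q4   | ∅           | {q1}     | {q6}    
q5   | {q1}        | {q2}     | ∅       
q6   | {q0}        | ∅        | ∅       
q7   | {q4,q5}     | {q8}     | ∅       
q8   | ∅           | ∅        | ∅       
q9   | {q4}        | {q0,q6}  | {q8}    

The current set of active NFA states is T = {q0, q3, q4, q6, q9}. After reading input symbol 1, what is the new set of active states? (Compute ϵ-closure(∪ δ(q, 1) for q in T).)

{q0, q4, q6, q8, q9}

q0 on 1 → {q8}.
q4 on 1 → {q6}.
q9 on 1 → {q8}.
No 1-transition from q3, q6.
Union after reading 1: {q6, q8}.
Now take the ϵ-closure:
From q6 via ϵ: add q0.
From q0 via ϵ: add q9.
From q9 via ϵ: add q4.
No new states can be added; the closed set is {q0, q4, q6, q8, q9}.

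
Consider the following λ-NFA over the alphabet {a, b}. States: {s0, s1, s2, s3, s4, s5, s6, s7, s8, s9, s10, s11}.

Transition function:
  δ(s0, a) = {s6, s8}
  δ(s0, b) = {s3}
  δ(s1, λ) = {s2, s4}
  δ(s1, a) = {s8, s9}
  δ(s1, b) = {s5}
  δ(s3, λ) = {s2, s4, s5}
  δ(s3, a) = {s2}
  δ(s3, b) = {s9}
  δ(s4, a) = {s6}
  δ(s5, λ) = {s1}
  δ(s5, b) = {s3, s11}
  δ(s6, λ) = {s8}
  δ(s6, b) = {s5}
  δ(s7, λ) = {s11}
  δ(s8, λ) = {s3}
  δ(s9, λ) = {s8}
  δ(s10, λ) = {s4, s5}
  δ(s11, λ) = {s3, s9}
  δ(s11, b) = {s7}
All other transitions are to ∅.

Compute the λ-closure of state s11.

{s1, s2, s3, s4, s5, s8, s9, s11}

Start with {s11}.
From s11 via λ: add s3, s9.
From s3 via λ: add s2, s4, s5.
From s9 via λ: add s8.
From s5 via λ: add s1.
No new states can be added; the closed set is {s1, s2, s3, s4, s5, s8, s9, s11}.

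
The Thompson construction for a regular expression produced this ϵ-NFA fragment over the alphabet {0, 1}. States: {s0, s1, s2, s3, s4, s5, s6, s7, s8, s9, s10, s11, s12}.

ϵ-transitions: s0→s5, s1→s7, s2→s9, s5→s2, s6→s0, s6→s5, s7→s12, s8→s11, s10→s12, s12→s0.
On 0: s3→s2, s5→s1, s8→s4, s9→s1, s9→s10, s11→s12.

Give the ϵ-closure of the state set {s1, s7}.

{s0, s1, s2, s5, s7, s9, s12}

Start with {s1, s7}.
From s7 via ϵ: add s12.
From s12 via ϵ: add s0.
From s0 via ϵ: add s5.
From s5 via ϵ: add s2.
From s2 via ϵ: add s9.
No new states can be added; the closed set is {s0, s1, s2, s5, s7, s9, s12}.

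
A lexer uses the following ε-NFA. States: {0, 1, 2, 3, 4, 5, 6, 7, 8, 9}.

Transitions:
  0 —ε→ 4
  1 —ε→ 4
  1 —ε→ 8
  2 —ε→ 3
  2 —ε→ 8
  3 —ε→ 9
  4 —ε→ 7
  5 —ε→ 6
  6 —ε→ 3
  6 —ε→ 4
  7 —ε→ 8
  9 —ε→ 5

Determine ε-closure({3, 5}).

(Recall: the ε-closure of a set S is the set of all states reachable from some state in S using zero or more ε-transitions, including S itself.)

{3, 4, 5, 6, 7, 8, 9}

Start with {3, 5}.
From 3 via ε: add 9.
From 5 via ε: add 6.
From 6 via ε: add 4.
From 4 via ε: add 7.
From 7 via ε: add 8.
No new states can be added; the closed set is {3, 4, 5, 6, 7, 8, 9}.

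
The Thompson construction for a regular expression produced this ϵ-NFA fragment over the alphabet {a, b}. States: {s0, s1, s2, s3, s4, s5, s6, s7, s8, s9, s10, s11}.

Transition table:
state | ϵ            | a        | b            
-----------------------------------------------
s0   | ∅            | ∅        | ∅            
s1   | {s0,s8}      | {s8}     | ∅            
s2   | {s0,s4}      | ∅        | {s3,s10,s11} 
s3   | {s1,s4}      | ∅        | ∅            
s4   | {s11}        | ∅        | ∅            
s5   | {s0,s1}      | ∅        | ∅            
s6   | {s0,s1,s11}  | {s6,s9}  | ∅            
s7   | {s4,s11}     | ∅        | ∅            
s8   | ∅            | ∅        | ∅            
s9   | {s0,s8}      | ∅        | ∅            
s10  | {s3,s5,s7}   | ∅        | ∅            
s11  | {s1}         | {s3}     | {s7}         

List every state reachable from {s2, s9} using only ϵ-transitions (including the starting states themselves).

Start with {s2, s9}.
From s2 via ϵ: add s0, s4.
From s9 via ϵ: add s8.
From s4 via ϵ: add s11.
From s11 via ϵ: add s1.
No new states can be added; the closed set is {s0, s1, s2, s4, s8, s9, s11}.

{s0, s1, s2, s4, s8, s9, s11}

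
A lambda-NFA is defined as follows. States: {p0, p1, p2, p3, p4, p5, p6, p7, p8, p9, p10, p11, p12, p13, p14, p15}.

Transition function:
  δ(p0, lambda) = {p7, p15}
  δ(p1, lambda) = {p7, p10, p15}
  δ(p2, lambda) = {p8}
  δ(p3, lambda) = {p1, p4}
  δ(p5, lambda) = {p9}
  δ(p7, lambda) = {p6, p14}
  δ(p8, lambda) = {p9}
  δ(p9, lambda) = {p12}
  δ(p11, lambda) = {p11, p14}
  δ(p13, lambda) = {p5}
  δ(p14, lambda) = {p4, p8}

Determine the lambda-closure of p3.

Start with {p3}.
From p3 via lambda: add p1, p4.
From p1 via lambda: add p7, p10, p15.
From p7 via lambda: add p6, p14.
From p14 via lambda: add p8.
From p8 via lambda: add p9.
From p9 via lambda: add p12.
No new states can be added; the closed set is {p1, p3, p4, p6, p7, p8, p9, p10, p12, p14, p15}.

{p1, p3, p4, p6, p7, p8, p9, p10, p12, p14, p15}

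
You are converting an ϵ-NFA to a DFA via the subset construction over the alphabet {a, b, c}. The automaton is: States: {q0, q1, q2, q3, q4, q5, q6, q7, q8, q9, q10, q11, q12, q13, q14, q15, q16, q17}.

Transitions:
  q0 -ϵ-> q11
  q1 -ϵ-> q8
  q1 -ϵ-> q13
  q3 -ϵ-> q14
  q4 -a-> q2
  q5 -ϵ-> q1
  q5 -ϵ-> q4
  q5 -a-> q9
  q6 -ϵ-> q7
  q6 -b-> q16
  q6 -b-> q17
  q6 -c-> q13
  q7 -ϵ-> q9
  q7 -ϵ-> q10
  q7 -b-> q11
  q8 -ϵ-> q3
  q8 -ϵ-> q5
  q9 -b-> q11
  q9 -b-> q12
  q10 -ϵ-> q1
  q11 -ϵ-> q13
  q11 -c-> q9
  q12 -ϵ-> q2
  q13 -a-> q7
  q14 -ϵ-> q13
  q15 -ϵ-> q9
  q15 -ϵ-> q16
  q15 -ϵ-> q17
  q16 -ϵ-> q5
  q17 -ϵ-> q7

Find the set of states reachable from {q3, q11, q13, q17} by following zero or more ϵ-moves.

{q1, q3, q4, q5, q7, q8, q9, q10, q11, q13, q14, q17}

Start with {q3, q11, q13, q17}.
From q3 via ϵ: add q14.
From q17 via ϵ: add q7.
From q7 via ϵ: add q9, q10.
From q10 via ϵ: add q1.
From q1 via ϵ: add q8.
From q8 via ϵ: add q5.
From q5 via ϵ: add q4.
No new states can be added; the closed set is {q1, q3, q4, q5, q7, q8, q9, q10, q11, q13, q14, q17}.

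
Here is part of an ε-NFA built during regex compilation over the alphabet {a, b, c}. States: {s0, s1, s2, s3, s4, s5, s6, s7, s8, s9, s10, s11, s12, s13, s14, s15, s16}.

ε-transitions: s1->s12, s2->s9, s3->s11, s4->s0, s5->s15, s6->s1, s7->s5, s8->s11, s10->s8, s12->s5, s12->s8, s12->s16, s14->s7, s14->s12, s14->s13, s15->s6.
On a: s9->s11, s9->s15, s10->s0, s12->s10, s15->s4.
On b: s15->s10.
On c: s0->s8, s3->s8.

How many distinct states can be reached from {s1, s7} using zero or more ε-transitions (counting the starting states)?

9

Start with {s1, s7}.
From s1 via ε: add s12.
From s7 via ε: add s5.
From s5 via ε: add s15.
From s12 via ε: add s8, s16.
From s8 via ε: add s11.
From s15 via ε: add s6.
ε-closure = {s1, s5, s6, s7, s8, s11, s12, s15, s16}, which has 9 states.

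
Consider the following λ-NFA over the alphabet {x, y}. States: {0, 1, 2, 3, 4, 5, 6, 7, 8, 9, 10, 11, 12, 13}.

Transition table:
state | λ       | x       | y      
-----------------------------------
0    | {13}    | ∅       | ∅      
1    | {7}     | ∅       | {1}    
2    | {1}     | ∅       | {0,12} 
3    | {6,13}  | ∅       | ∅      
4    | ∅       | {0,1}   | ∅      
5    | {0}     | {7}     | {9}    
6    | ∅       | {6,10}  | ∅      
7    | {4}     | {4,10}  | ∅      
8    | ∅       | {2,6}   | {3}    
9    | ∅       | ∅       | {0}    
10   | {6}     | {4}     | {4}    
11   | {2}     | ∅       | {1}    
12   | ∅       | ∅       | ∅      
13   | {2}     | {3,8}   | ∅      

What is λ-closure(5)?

{0, 1, 2, 4, 5, 7, 13}

Start with {5}.
From 5 via λ: add 0.
From 0 via λ: add 13.
From 13 via λ: add 2.
From 2 via λ: add 1.
From 1 via λ: add 7.
From 7 via λ: add 4.
No new states can be added; the closed set is {0, 1, 2, 4, 5, 7, 13}.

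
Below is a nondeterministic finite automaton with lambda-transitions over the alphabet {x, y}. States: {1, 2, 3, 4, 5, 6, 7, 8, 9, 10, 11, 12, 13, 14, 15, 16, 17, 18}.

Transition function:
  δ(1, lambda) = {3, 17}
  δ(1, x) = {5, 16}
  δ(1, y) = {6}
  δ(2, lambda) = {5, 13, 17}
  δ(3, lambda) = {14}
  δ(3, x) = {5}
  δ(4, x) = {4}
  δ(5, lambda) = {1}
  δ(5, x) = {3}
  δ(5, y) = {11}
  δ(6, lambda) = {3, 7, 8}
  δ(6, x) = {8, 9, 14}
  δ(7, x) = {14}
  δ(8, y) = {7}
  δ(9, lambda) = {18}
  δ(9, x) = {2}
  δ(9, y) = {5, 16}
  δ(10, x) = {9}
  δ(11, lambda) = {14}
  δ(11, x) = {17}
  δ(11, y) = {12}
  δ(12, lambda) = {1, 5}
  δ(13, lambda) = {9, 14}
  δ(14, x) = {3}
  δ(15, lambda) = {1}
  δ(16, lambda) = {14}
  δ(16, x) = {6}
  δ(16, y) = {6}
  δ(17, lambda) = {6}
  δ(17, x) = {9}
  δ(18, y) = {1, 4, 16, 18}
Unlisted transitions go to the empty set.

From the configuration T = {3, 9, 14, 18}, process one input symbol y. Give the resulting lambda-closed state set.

9 on y → {5, 16}.
18 on y → {1, 4, 16, 18}.
No y-transition from 3, 14.
Union after reading y: {1, 4, 5, 16, 18}.
Now take the lambda-closure:
From 1 via lambda: add 3, 17.
From 16 via lambda: add 14.
From 17 via lambda: add 6.
From 6 via lambda: add 7, 8.
No new states can be added; the closed set is {1, 3, 4, 5, 6, 7, 8, 14, 16, 17, 18}.

{1, 3, 4, 5, 6, 7, 8, 14, 16, 17, 18}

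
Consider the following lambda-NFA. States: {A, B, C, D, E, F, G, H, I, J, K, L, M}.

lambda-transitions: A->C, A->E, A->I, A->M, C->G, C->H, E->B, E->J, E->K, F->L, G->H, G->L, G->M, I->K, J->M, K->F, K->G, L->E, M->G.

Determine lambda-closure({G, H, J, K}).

Start with {G, H, J, K}.
From G via lambda: add L, M.
From K via lambda: add F.
From L via lambda: add E.
From E via lambda: add B.
No new states can be added; the closed set is {B, E, F, G, H, J, K, L, M}.

{B, E, F, G, H, J, K, L, M}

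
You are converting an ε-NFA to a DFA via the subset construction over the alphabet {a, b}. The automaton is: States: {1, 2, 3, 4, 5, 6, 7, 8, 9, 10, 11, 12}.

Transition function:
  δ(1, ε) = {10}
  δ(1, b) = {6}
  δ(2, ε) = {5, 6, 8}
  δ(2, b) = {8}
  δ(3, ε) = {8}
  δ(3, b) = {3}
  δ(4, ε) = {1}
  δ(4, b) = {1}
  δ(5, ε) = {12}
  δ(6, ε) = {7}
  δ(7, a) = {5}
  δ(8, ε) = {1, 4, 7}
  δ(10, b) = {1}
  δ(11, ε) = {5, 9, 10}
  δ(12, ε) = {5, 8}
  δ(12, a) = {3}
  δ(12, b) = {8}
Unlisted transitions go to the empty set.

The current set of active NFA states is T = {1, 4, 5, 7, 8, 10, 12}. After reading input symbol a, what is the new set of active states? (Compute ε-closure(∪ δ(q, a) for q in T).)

{1, 3, 4, 5, 7, 8, 10, 12}

7 on a → {5}.
12 on a → {3}.
No a-transition from 1, 4, 5, 8, 10.
Union after reading a: {3, 5}.
Now take the ε-closure:
From 3 via ε: add 8.
From 5 via ε: add 12.
From 8 via ε: add 1, 4, 7.
From 1 via ε: add 10.
No new states can be added; the closed set is {1, 3, 4, 5, 7, 8, 10, 12}.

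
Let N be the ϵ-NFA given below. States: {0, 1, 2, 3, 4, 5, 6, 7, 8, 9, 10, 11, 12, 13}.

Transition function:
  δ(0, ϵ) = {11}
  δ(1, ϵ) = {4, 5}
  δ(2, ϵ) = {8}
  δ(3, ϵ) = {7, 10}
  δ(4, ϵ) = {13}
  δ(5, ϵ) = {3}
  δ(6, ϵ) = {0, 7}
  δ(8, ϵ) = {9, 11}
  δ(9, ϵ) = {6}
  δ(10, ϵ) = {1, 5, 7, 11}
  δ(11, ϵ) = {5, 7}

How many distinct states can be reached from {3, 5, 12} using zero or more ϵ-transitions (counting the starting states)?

Start with {3, 5, 12}.
From 3 via ϵ: add 7, 10.
From 10 via ϵ: add 1, 11.
From 1 via ϵ: add 4.
From 4 via ϵ: add 13.
ϵ-closure = {1, 3, 4, 5, 7, 10, 11, 12, 13}, which has 9 states.

9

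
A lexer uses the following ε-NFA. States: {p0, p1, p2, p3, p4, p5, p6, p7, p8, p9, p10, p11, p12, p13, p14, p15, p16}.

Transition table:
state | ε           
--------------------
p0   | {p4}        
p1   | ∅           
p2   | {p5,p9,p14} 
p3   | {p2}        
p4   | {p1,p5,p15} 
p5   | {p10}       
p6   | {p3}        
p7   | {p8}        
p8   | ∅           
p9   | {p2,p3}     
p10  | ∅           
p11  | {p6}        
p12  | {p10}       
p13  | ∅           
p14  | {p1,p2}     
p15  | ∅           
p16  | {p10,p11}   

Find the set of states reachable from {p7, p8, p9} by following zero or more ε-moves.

{p1, p2, p3, p5, p7, p8, p9, p10, p14}

Start with {p7, p8, p9}.
From p9 via ε: add p2, p3.
From p2 via ε: add p5, p14.
From p5 via ε: add p10.
From p14 via ε: add p1.
No new states can be added; the closed set is {p1, p2, p3, p5, p7, p8, p9, p10, p14}.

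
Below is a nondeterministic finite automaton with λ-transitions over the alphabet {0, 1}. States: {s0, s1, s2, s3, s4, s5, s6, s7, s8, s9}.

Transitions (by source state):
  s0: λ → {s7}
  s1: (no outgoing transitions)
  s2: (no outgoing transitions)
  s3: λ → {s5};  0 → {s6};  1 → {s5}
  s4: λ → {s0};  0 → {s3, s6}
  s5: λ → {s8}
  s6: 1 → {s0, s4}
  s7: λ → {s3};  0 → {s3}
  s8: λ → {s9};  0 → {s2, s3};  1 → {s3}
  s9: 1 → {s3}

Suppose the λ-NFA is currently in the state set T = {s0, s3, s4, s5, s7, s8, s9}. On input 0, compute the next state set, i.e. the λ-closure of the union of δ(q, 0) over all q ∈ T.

{s2, s3, s5, s6, s8, s9}

s3 on 0 → {s6}.
s4 on 0 → {s3, s6}.
s7 on 0 → {s3}.
s8 on 0 → {s2, s3}.
No 0-transition from s0, s5, s9.
Union after reading 0: {s2, s3, s6}.
Now take the λ-closure:
From s3 via λ: add s5.
From s5 via λ: add s8.
From s8 via λ: add s9.
No new states can be added; the closed set is {s2, s3, s5, s6, s8, s9}.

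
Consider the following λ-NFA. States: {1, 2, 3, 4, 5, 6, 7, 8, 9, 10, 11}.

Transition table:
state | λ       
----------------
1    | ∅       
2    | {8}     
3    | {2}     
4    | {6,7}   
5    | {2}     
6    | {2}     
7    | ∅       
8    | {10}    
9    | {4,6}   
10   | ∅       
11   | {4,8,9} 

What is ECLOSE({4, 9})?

Start with {4, 9}.
From 4 via λ: add 6, 7.
From 6 via λ: add 2.
From 2 via λ: add 8.
From 8 via λ: add 10.
No new states can be added; the closed set is {2, 4, 6, 7, 8, 9, 10}.

{2, 4, 6, 7, 8, 9, 10}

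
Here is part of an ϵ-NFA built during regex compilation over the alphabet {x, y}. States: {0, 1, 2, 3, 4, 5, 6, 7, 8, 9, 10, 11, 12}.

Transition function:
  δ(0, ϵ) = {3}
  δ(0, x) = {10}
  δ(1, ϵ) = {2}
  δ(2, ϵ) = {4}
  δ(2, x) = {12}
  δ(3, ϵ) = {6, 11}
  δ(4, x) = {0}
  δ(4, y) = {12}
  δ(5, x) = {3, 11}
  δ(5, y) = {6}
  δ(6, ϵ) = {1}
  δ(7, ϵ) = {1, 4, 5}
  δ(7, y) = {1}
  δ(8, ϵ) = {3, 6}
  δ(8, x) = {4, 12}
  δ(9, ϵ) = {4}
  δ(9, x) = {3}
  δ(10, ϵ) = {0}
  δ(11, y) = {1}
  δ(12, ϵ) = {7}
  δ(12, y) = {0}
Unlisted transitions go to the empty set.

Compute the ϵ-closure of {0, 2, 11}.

Start with {0, 2, 11}.
From 0 via ϵ: add 3.
From 2 via ϵ: add 4.
From 3 via ϵ: add 6.
From 6 via ϵ: add 1.
No new states can be added; the closed set is {0, 1, 2, 3, 4, 6, 11}.

{0, 1, 2, 3, 4, 6, 11}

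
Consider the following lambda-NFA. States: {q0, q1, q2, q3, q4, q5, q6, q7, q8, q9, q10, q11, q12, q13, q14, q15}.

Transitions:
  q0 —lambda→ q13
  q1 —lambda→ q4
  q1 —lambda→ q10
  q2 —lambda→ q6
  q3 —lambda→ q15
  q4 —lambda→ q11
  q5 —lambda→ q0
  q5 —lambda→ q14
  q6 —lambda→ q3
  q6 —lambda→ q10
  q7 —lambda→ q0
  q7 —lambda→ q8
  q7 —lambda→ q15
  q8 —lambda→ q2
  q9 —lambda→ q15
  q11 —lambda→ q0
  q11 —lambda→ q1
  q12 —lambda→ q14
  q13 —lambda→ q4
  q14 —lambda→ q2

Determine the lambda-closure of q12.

{q2, q3, q6, q10, q12, q14, q15}

Start with {q12}.
From q12 via lambda: add q14.
From q14 via lambda: add q2.
From q2 via lambda: add q6.
From q6 via lambda: add q3, q10.
From q3 via lambda: add q15.
No new states can be added; the closed set is {q2, q3, q6, q10, q12, q14, q15}.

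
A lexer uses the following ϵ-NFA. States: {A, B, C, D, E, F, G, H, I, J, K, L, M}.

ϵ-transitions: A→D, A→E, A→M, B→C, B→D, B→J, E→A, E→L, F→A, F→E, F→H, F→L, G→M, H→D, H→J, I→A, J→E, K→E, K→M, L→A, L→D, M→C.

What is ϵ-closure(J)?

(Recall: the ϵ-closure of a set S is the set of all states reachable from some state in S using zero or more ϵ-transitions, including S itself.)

{A, C, D, E, J, L, M}

Start with {J}.
From J via ϵ: add E.
From E via ϵ: add A, L.
From A via ϵ: add D, M.
From M via ϵ: add C.
No new states can be added; the closed set is {A, C, D, E, J, L, M}.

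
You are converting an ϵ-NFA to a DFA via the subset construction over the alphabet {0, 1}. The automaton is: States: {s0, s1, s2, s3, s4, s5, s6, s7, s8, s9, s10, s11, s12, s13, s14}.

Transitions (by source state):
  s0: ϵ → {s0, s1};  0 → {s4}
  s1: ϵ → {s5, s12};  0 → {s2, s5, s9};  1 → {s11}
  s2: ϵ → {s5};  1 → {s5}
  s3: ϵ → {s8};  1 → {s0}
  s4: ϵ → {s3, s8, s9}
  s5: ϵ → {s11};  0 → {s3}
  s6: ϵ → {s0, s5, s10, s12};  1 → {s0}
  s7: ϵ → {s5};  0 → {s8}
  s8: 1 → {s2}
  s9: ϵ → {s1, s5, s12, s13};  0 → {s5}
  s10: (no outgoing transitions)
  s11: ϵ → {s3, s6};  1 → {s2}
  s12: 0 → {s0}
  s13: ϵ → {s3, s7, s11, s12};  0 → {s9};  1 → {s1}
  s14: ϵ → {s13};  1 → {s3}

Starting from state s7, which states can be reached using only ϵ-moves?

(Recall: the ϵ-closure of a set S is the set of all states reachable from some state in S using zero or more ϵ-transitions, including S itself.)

{s0, s1, s3, s5, s6, s7, s8, s10, s11, s12}

Start with {s7}.
From s7 via ϵ: add s5.
From s5 via ϵ: add s11.
From s11 via ϵ: add s3, s6.
From s3 via ϵ: add s8.
From s6 via ϵ: add s0, s10, s12.
From s0 via ϵ: add s1.
No new states can be added; the closed set is {s0, s1, s3, s5, s6, s7, s8, s10, s11, s12}.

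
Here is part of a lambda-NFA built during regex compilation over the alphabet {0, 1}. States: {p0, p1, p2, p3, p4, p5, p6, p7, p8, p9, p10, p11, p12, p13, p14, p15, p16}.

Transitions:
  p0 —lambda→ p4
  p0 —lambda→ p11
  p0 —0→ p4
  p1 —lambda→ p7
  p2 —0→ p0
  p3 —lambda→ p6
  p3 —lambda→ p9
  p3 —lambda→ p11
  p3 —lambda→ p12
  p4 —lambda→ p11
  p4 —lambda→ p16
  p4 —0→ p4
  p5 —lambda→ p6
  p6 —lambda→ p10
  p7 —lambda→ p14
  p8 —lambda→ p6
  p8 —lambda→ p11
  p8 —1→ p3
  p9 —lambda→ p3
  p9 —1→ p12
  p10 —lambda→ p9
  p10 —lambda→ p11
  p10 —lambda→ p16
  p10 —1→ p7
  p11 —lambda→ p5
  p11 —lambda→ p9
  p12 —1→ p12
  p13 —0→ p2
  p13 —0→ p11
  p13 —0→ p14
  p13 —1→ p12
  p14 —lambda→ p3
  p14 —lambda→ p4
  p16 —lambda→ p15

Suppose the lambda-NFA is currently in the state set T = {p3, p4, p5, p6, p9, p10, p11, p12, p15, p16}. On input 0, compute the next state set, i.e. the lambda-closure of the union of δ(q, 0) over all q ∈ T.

{p3, p4, p5, p6, p9, p10, p11, p12, p15, p16}

p4 on 0 → {p4}.
No 0-transition from p3, p5, p6, p9, p10, p11, p12, p15, p16.
Union after reading 0: {p4}.
Now take the lambda-closure:
From p4 via lambda: add p11, p16.
From p11 via lambda: add p5, p9.
From p16 via lambda: add p15.
From p5 via lambda: add p6.
From p9 via lambda: add p3.
From p3 via lambda: add p12.
From p6 via lambda: add p10.
No new states can be added; the closed set is {p3, p4, p5, p6, p9, p10, p11, p12, p15, p16}.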